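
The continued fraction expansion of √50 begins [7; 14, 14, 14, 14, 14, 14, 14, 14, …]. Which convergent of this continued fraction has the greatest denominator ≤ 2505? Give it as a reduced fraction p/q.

a_0 = 7: 7/1  (≤ bound)
a_1 = 14: 99/14  (≤ bound)
a_2 = 14: 1393/197  (≤ bound)
a_3 = 14: 19601/2772  (> 2505, stop)

1393/197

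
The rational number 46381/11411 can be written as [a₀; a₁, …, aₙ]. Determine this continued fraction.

[4; 15, 2, 14, 4, 6]

Run the Euclidean algorithm, recording each quotient:
46381 ÷ 11411 → quotient 4, remainder 737
11411 ÷ 737 → quotient 15, remainder 356
737 ÷ 356 → quotient 2, remainder 25
356 ÷ 25 → quotient 14, remainder 6
25 ÷ 6 → quotient 4, remainder 1
6 ÷ 1 → quotient 6, remainder 0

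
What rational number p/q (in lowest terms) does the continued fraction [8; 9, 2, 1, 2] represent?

608/75

Compute successive convergents:
a_0 = 8: 8/1
a_1 = 9: 73/9
a_2 = 2: 154/19
a_3 = 1: 227/28
a_4 = 2: 608/75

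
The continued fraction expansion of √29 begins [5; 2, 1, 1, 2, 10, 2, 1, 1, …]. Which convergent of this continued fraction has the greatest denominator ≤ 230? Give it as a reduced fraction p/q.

727/135

a_0 = 5: 5/1  (≤ bound)
a_1 = 2: 11/2  (≤ bound)
a_2 = 1: 16/3  (≤ bound)
a_3 = 1: 27/5  (≤ bound)
a_4 = 2: 70/13  (≤ bound)
a_5 = 10: 727/135  (≤ bound)
a_6 = 2: 1524/283  (> 230, stop)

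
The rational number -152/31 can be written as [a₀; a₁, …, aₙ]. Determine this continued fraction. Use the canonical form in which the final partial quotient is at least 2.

Run the Euclidean algorithm, recording each quotient:
-152 ÷ 31 → quotient -5, remainder 3
31 ÷ 3 → quotient 10, remainder 1
3 ÷ 1 → quotient 3, remainder 0

[-5; 10, 3]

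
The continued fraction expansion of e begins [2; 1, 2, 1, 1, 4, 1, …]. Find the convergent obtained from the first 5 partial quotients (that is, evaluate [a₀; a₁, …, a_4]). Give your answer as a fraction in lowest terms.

19/7

Build up convergents one term at a time:
a_0 = 2: 2/1
a_1 = 1: 3/1
a_2 = 2: 8/3
a_3 = 1: 11/4
a_4 = 1: 19/7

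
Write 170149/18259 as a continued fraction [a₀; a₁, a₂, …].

⌊170149/18259⌋ = 9, remainder 5818
⌊18259/5818⌋ = 3, remainder 805
⌊5818/805⌋ = 7, remainder 183
⌊805/183⌋ = 4, remainder 73
⌊183/73⌋ = 2, remainder 37
⌊73/37⌋ = 1, remainder 36
⌊37/36⌋ = 1, remainder 1
⌊36/1⌋ = 36, remainder 0

[9; 3, 7, 4, 2, 1, 1, 36]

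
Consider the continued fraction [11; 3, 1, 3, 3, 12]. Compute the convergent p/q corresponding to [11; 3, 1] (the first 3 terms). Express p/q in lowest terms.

45/4

Start with 1.
3 + 1/(1/1) = 3 + 1/1 = 4/1
11 + 1/(4/1) = 11 + 1/4 = 45/4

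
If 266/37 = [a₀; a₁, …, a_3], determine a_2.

Apply division with remainder until the remainder is 0:
266 ÷ 37 → quotient 7, remainder 7
37 ÷ 7 → quotient 5, remainder 2
7 ÷ 2 → quotient 3, remainder 1

3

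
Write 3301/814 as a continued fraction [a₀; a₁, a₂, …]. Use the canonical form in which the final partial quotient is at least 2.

3301 = 4·814 + 45, so a_0 = 4
814 = 18·45 + 4, so a_1 = 18
45 = 11·4 + 1, so a_2 = 11
4 = 4·1 + 0, so a_3 = 4

[4; 18, 11, 4]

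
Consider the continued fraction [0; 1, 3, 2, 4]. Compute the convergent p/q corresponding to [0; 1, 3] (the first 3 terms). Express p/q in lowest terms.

3/4

Start with 3.
1 + 1/(3/1) = 1 + 1/3 = 4/3
0 + 1/(4/3) = 0 + 3/4 = 3/4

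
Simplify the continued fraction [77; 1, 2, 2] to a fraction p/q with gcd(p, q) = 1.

Use the convergent recurrence hₖ = aₖ·hₖ₋₁ + hₖ₋₂ (and likewise for the denominators kₖ):
a_0 = 77: 77/1
a_1 = 1: 78/1
a_2 = 2: 233/3
a_3 = 2: 544/7

544/7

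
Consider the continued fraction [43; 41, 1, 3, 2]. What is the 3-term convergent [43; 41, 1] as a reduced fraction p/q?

1807/42

Compute successive convergents:
a_0 = 43: 43/1
a_1 = 41: 1764/41
a_2 = 1: 1807/42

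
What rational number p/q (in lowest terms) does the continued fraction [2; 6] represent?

Collapse the nested fraction from the inside out:
Start with 6.
2 + 1/(6/1) = 2 + 1/6 = 13/6

13/6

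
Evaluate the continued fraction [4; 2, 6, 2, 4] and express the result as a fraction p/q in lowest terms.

Start with 4.
2 + 1/(4/1) = 2 + 1/4 = 9/4
6 + 1/(9/4) = 6 + 4/9 = 58/9
2 + 1/(58/9) = 2 + 9/58 = 125/58
4 + 1/(125/58) = 4 + 58/125 = 558/125

558/125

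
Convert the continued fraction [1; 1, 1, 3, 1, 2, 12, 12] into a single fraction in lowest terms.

5823/3733

Start with 12.
12 + 1/(12/1) = 12 + 1/12 = 145/12
2 + 1/(145/12) = 2 + 12/145 = 302/145
1 + 1/(302/145) = 1 + 145/302 = 447/302
3 + 1/(447/302) = 3 + 302/447 = 1643/447
1 + 1/(1643/447) = 1 + 447/1643 = 2090/1643
1 + 1/(2090/1643) = 1 + 1643/2090 = 3733/2090
1 + 1/(3733/2090) = 1 + 2090/3733 = 5823/3733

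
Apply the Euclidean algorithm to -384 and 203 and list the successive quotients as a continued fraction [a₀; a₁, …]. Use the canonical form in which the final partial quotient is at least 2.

Apply division with remainder until the remainder is 0:
-384 ÷ 203 → quotient -2, remainder 22
203 ÷ 22 → quotient 9, remainder 5
22 ÷ 5 → quotient 4, remainder 2
5 ÷ 2 → quotient 2, remainder 1
2 ÷ 1 → quotient 2, remainder 0

[-2; 9, 4, 2, 2]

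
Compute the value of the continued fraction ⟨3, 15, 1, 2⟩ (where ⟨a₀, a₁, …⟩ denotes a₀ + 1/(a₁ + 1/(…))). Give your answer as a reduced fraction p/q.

a_0 = 3: 3/1
a_1 = 15: 46/15
a_2 = 1: 49/16
a_3 = 2: 144/47

144/47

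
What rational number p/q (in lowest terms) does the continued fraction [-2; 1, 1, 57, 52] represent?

-8947/5982

Start with 52.
57 + 1/(52/1) = 57 + 1/52 = 2965/52
1 + 1/(2965/52) = 1 + 52/2965 = 3017/2965
1 + 1/(3017/2965) = 1 + 2965/3017 = 5982/3017
-2 + 1/(5982/3017) = -2 + 3017/5982 = -8947/5982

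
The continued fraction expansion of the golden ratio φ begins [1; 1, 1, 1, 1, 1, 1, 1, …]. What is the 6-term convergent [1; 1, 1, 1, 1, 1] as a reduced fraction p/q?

Start with 1.
1 + 1/(1/1) = 1 + 1/1 = 2/1
1 + 1/(2/1) = 1 + 1/2 = 3/2
1 + 1/(3/2) = 1 + 2/3 = 5/3
1 + 1/(5/3) = 1 + 3/5 = 8/5
1 + 1/(8/5) = 1 + 5/8 = 13/8

13/8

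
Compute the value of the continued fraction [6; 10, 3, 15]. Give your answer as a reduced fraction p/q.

a_0 = 6: 6/1
a_1 = 10: 61/10
a_2 = 3: 189/31
a_3 = 15: 2896/475

2896/475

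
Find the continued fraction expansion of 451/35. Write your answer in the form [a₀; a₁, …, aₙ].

451 ÷ 35 → quotient 12, remainder 31
35 ÷ 31 → quotient 1, remainder 4
31 ÷ 4 → quotient 7, remainder 3
4 ÷ 3 → quotient 1, remainder 1
3 ÷ 1 → quotient 3, remainder 0

[12; 1, 7, 1, 3]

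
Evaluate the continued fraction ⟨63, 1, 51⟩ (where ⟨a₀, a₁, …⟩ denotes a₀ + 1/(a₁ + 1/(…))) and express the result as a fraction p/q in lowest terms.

3327/52

Collapse the nested fraction from the inside out:
Start with 51.
1 + 1/(51/1) = 1 + 1/51 = 52/51
63 + 1/(52/51) = 63 + 51/52 = 3327/52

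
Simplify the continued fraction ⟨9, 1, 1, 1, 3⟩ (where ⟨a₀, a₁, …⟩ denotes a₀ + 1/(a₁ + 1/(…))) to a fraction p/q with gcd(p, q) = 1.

106/11

Starting at the tail and folding back:
Start with 3.
1 + 1/(3/1) = 1 + 1/3 = 4/3
1 + 1/(4/3) = 1 + 3/4 = 7/4
1 + 1/(7/4) = 1 + 4/7 = 11/7
9 + 1/(11/7) = 9 + 7/11 = 106/11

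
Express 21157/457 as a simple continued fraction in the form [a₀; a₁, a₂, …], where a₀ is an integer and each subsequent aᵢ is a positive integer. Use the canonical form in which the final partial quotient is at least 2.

[46; 3, 2, 1, 1, 2, 10]

21157 ÷ 457 → quotient 46, remainder 135
457 ÷ 135 → quotient 3, remainder 52
135 ÷ 52 → quotient 2, remainder 31
52 ÷ 31 → quotient 1, remainder 21
31 ÷ 21 → quotient 1, remainder 10
21 ÷ 10 → quotient 2, remainder 1
10 ÷ 1 → quotient 10, remainder 0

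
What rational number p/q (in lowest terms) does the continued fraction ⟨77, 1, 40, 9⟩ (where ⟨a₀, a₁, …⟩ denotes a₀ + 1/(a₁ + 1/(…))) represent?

a_0 = 77: 77/1
a_1 = 1: 78/1
a_2 = 40: 3197/41
a_3 = 9: 28851/370

28851/370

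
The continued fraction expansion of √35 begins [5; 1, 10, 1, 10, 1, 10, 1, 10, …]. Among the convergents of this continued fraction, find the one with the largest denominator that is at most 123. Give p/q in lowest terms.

List convergents until the denominator exceeds the bound:
a_0 = 5: 5/1  (≤ bound)
a_1 = 1: 6/1  (≤ bound)
a_2 = 10: 65/11  (≤ bound)
a_3 = 1: 71/12  (≤ bound)
a_4 = 10: 775/131  (> 123, stop)

71/12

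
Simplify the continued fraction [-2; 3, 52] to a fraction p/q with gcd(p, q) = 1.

-262/157

Use the convergent recurrence hₖ = aₖ·hₖ₋₁ + hₖ₋₂ (and likewise for the denominators kₖ):
a_0 = -2: -2/1
a_1 = 3: -5/3
a_2 = 52: -262/157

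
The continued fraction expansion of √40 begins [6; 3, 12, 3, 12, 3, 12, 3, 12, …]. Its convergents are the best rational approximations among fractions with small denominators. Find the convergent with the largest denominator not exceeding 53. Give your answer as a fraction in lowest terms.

234/37

a_0 = 6: 6/1  (≤ bound)
a_1 = 3: 19/3  (≤ bound)
a_2 = 12: 234/37  (≤ bound)
a_3 = 3: 721/114  (> 53, stop)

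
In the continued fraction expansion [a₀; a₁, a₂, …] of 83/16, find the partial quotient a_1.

Repeatedly divide and take the remainder:
⌊83/16⌋ = 5, remainder 3
⌊16/3⌋ = 5, remainder 1

5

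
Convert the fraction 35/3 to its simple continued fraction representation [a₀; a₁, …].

Repeatedly divide and take the remainder:
35 = 11·3 + 2, so a_0 = 11
3 = 1·2 + 1, so a_1 = 1
2 = 2·1 + 0, so a_2 = 2

[11; 1, 2]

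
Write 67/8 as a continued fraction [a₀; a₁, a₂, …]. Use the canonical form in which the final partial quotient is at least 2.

Repeatedly divide and take the remainder:
67 ÷ 8 → quotient 8, remainder 3
8 ÷ 3 → quotient 2, remainder 2
3 ÷ 2 → quotient 1, remainder 1
2 ÷ 1 → quotient 2, remainder 0

[8; 2, 1, 2]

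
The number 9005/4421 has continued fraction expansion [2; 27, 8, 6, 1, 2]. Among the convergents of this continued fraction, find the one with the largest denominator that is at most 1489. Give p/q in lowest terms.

2707/1329

a_0 = 2: 2/1  (≤ bound)
a_1 = 27: 55/27  (≤ bound)
a_2 = 8: 442/217  (≤ bound)
a_3 = 6: 2707/1329  (≤ bound)
a_4 = 1: 3149/1546  (> 1489, stop)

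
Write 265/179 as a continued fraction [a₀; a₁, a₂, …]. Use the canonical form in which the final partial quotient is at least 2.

Repeatedly divide and take the remainder:
⌊265/179⌋ = 1, remainder 86
⌊179/86⌋ = 2, remainder 7
⌊86/7⌋ = 12, remainder 2
⌊7/2⌋ = 3, remainder 1
⌊2/1⌋ = 2, remainder 0

[1; 2, 12, 3, 2]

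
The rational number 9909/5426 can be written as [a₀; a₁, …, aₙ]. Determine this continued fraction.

Repeatedly divide and take the remainder:
9909 = 1·5426 + 4483, so a_0 = 1
5426 = 1·4483 + 943, so a_1 = 1
4483 = 4·943 + 711, so a_2 = 4
943 = 1·711 + 232, so a_3 = 1
711 = 3·232 + 15, so a_4 = 3
232 = 15·15 + 7, so a_5 = 15
15 = 2·7 + 1, so a_6 = 2
7 = 7·1 + 0, so a_7 = 7

[1; 1, 4, 1, 3, 15, 2, 7]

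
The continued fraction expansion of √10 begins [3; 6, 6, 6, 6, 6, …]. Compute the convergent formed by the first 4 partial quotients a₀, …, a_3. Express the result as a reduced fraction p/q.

Start with 6.
6 + 1/(6/1) = 6 + 1/6 = 37/6
6 + 1/(37/6) = 6 + 6/37 = 228/37
3 + 1/(228/37) = 3 + 37/228 = 721/228

721/228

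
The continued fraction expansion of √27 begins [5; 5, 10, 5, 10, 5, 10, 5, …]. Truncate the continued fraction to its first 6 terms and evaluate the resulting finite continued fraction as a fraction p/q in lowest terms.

70226/13515

Use the convergent recurrence hₖ = aₖ·hₖ₋₁ + hₖ₋₂ (and likewise for the denominators kₖ):
a_0 = 5: 5/1
a_1 = 5: 26/5
a_2 = 10: 265/51
a_3 = 5: 1351/260
a_4 = 10: 13775/2651
a_5 = 5: 70226/13515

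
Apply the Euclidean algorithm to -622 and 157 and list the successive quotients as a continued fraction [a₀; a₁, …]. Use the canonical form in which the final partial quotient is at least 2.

[-4; 26, 6]

Repeatedly divide and take the remainder:
-622 ÷ 157 → quotient -4, remainder 6
157 ÷ 6 → quotient 26, remainder 1
6 ÷ 1 → quotient 6, remainder 0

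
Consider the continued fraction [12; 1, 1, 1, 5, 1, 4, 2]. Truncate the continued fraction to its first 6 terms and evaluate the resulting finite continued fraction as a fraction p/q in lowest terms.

253/20

Compute successive convergents:
a_0 = 12: 12/1
a_1 = 1: 13/1
a_2 = 1: 25/2
a_3 = 1: 38/3
a_4 = 5: 215/17
a_5 = 1: 253/20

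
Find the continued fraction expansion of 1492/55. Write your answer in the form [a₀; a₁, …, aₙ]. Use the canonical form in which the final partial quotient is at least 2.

⌊1492/55⌋ = 27, remainder 7
⌊55/7⌋ = 7, remainder 6
⌊7/6⌋ = 1, remainder 1
⌊6/1⌋ = 6, remainder 0

[27; 7, 1, 6]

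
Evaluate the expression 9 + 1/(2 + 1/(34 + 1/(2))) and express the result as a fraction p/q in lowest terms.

Build up convergents one term at a time:
a_0 = 9: 9/1
a_1 = 2: 19/2
a_2 = 34: 655/69
a_3 = 2: 1329/140

1329/140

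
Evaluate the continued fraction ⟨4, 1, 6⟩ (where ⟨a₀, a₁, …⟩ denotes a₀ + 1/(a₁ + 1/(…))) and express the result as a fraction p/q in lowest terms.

34/7

Start with 6.
1 + 1/(6/1) = 1 + 1/6 = 7/6
4 + 1/(7/6) = 4 + 6/7 = 34/7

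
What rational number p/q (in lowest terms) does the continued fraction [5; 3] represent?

a_0 = 5: 5/1
a_1 = 3: 16/3

16/3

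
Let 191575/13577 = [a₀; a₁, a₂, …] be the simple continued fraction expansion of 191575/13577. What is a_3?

Repeatedly divide and take the remainder:
191575 ÷ 13577 → quotient 14, remainder 1497
13577 ÷ 1497 → quotient 9, remainder 104
1497 ÷ 104 → quotient 14, remainder 41
104 ÷ 41 → quotient 2, remainder 22

2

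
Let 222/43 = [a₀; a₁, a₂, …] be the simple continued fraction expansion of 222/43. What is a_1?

6

Apply division with remainder until the remainder is 0:
⌊222/43⌋ = 5, remainder 7
⌊43/7⌋ = 6, remainder 1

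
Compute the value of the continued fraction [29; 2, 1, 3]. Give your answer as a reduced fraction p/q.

323/11

Start with 3.
1 + 1/(3/1) = 1 + 1/3 = 4/3
2 + 1/(4/3) = 2 + 3/4 = 11/4
29 + 1/(11/4) = 29 + 4/11 = 323/11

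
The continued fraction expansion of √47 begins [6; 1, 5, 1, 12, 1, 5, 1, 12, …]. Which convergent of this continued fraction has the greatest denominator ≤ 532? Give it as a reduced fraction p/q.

665/97

a_0 = 6: 6/1  (≤ bound)
a_1 = 1: 7/1  (≤ bound)
a_2 = 5: 41/6  (≤ bound)
a_3 = 1: 48/7  (≤ bound)
a_4 = 12: 617/90  (≤ bound)
a_5 = 1: 665/97  (≤ bound)
a_6 = 5: 3942/575  (> 532, stop)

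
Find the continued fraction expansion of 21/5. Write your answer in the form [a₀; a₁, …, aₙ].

[4; 5]

⌊21/5⌋ = 4, remainder 1
⌊5/1⌋ = 5, remainder 0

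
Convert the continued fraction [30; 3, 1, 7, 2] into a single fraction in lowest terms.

a_0 = 30: 30/1
a_1 = 3: 91/3
a_2 = 1: 121/4
a_3 = 7: 938/31
a_4 = 2: 1997/66

1997/66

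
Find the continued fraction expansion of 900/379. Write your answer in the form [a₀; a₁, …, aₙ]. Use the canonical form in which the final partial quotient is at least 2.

900 = 2·379 + 142, so a_0 = 2
379 = 2·142 + 95, so a_1 = 2
142 = 1·95 + 47, so a_2 = 1
95 = 2·47 + 1, so a_3 = 2
47 = 47·1 + 0, so a_4 = 47

[2; 2, 1, 2, 47]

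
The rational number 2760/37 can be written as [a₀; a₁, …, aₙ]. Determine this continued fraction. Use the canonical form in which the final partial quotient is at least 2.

[74; 1, 1, 2, 7]

Repeatedly divide and take the remainder:
2760 ÷ 37 → quotient 74, remainder 22
37 ÷ 22 → quotient 1, remainder 15
22 ÷ 15 → quotient 1, remainder 7
15 ÷ 7 → quotient 2, remainder 1
7 ÷ 1 → quotient 7, remainder 0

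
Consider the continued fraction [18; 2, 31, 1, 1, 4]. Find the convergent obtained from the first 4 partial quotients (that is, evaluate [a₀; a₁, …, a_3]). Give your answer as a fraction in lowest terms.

a_0 = 18: 18/1
a_1 = 2: 37/2
a_2 = 31: 1165/63
a_3 = 1: 1202/65

1202/65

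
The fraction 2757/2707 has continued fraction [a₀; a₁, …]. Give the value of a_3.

7

2757 = 1·2707 + 50, so a_0 = 1
2707 = 54·50 + 7, so a_1 = 54
50 = 7·7 + 1, so a_2 = 7
7 = 7·1 + 0, so a_3 = 7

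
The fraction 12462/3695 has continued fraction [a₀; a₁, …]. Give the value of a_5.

Apply division with remainder until the remainder is 0:
12462 = 3·3695 + 1377, so a_0 = 3
3695 = 2·1377 + 941, so a_1 = 2
1377 = 1·941 + 436, so a_2 = 1
941 = 2·436 + 69, so a_3 = 2
436 = 6·69 + 22, so a_4 = 6
69 = 3·22 + 3, so a_5 = 3

3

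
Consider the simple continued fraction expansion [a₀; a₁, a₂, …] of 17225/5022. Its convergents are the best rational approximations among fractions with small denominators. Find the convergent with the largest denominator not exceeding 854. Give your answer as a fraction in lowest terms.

367/107

List convergents until the denominator exceeds the bound:
a_0 = 3: 3/1  (≤ bound)
a_1 = 2: 7/2  (≤ bound)
a_2 = 3: 24/7  (≤ bound)
a_3 = 14: 343/100  (≤ bound)
a_4 = 1: 367/107  (≤ bound)
a_5 = 46: 17225/5022  (> 854, stop)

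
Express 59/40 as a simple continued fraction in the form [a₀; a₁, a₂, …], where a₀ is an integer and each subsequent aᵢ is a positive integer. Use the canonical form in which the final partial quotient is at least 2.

59 = 1·40 + 19, so a_0 = 1
40 = 2·19 + 2, so a_1 = 2
19 = 9·2 + 1, so a_2 = 9
2 = 2·1 + 0, so a_3 = 2

[1; 2, 9, 2]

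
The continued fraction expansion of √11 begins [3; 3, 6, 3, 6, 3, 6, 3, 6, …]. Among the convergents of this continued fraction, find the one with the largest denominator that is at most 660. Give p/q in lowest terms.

a_0 = 3: 3/1  (≤ bound)
a_1 = 3: 10/3  (≤ bound)
a_2 = 6: 63/19  (≤ bound)
a_3 = 3: 199/60  (≤ bound)
a_4 = 6: 1257/379  (≤ bound)
a_5 = 3: 3970/1197  (> 660, stop)

1257/379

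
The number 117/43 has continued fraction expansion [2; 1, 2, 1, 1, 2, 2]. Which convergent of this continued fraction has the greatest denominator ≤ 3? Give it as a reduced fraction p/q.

a_0 = 2: 2/1  (≤ bound)
a_1 = 1: 3/1  (≤ bound)
a_2 = 2: 8/3  (≤ bound)
a_3 = 1: 11/4  (> 3, stop)

8/3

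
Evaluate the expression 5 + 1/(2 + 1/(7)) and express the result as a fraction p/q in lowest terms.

82/15

Start with 7.
2 + 1/(7/1) = 2 + 1/7 = 15/7
5 + 1/(15/7) = 5 + 7/15 = 82/15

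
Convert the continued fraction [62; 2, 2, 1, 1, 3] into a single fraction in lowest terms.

a_0 = 62: 62/1
a_1 = 2: 125/2
a_2 = 2: 312/5
a_3 = 1: 437/7
a_4 = 1: 749/12
a_5 = 3: 2684/43

2684/43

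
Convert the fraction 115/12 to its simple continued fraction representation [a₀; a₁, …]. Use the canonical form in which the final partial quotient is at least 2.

⌊115/12⌋ = 9, remainder 7
⌊12/7⌋ = 1, remainder 5
⌊7/5⌋ = 1, remainder 2
⌊5/2⌋ = 2, remainder 1
⌊2/1⌋ = 2, remainder 0

[9; 1, 1, 2, 2]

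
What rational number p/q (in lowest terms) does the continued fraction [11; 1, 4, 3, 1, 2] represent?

a_0 = 11: 11/1
a_1 = 1: 12/1
a_2 = 4: 59/5
a_3 = 3: 189/16
a_4 = 1: 248/21
a_5 = 2: 685/58

685/58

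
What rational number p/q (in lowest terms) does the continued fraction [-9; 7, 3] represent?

Build up convergents one term at a time:
a_0 = -9: -9/1
a_1 = 7: -62/7
a_2 = 3: -195/22

-195/22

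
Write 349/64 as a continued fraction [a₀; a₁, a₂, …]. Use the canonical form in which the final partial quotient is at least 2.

Run the Euclidean algorithm, recording each quotient:
349 ÷ 64 → quotient 5, remainder 29
64 ÷ 29 → quotient 2, remainder 6
29 ÷ 6 → quotient 4, remainder 5
6 ÷ 5 → quotient 1, remainder 1
5 ÷ 1 → quotient 5, remainder 0

[5; 2, 4, 1, 5]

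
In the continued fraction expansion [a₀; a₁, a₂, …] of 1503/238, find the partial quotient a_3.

1503 = 6·238 + 75, so a_0 = 6
238 = 3·75 + 13, so a_1 = 3
75 = 5·13 + 10, so a_2 = 5
13 = 1·10 + 3, so a_3 = 1

1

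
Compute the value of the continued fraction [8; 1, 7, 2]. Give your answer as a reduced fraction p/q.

151/17

Start with 2.
7 + 1/(2/1) = 7 + 1/2 = 15/2
1 + 1/(15/2) = 1 + 2/15 = 17/15
8 + 1/(17/15) = 8 + 15/17 = 151/17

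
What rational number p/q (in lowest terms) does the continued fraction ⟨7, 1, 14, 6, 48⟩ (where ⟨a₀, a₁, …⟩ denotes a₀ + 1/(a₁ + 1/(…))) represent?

Work from the innermost term outward:
Start with 48.
6 + 1/(48/1) = 6 + 1/48 = 289/48
14 + 1/(289/48) = 14 + 48/289 = 4094/289
1 + 1/(4094/289) = 1 + 289/4094 = 4383/4094
7 + 1/(4383/4094) = 7 + 4094/4383 = 34775/4383

34775/4383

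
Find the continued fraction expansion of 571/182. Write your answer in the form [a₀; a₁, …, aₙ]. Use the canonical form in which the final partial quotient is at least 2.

[3; 7, 3, 1, 1, 3]

Repeatedly divide and take the remainder:
571 ÷ 182 → quotient 3, remainder 25
182 ÷ 25 → quotient 7, remainder 7
25 ÷ 7 → quotient 3, remainder 4
7 ÷ 4 → quotient 1, remainder 3
4 ÷ 3 → quotient 1, remainder 1
3 ÷ 1 → quotient 3, remainder 0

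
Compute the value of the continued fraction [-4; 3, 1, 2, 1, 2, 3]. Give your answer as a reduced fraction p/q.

Start with 3.
2 + 1/(3/1) = 2 + 1/3 = 7/3
1 + 1/(7/3) = 1 + 3/7 = 10/7
2 + 1/(10/7) = 2 + 7/10 = 27/10
1 + 1/(27/10) = 1 + 10/27 = 37/27
3 + 1/(37/27) = 3 + 27/37 = 138/37
-4 + 1/(138/37) = -4 + 37/138 = -515/138

-515/138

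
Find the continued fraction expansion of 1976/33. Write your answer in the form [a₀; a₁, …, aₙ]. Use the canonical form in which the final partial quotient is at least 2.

Run the Euclidean algorithm, recording each quotient:
⌊1976/33⌋ = 59, remainder 29
⌊33/29⌋ = 1, remainder 4
⌊29/4⌋ = 7, remainder 1
⌊4/1⌋ = 4, remainder 0

[59; 1, 7, 4]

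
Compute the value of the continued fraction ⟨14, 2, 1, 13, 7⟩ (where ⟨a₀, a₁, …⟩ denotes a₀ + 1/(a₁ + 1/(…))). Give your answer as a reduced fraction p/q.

4159/290

Collapse the nested fraction from the inside out:
Start with 7.
13 + 1/(7/1) = 13 + 1/7 = 92/7
1 + 1/(92/7) = 1 + 7/92 = 99/92
2 + 1/(99/92) = 2 + 92/99 = 290/99
14 + 1/(290/99) = 14 + 99/290 = 4159/290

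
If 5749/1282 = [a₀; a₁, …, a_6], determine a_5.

9

5749 ÷ 1282 → quotient 4, remainder 621
1282 ÷ 621 → quotient 2, remainder 40
621 ÷ 40 → quotient 15, remainder 21
40 ÷ 21 → quotient 1, remainder 19
21 ÷ 19 → quotient 1, remainder 2
19 ÷ 2 → quotient 9, remainder 1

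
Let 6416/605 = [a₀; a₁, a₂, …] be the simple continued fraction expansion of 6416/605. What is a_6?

2

6416 ÷ 605 → quotient 10, remainder 366
605 ÷ 366 → quotient 1, remainder 239
366 ÷ 239 → quotient 1, remainder 127
239 ÷ 127 → quotient 1, remainder 112
127 ÷ 112 → quotient 1, remainder 15
112 ÷ 15 → quotient 7, remainder 7
15 ÷ 7 → quotient 2, remainder 1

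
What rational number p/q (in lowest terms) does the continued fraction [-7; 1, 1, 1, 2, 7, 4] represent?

-1555/244

a_0 = -7: -7/1
a_1 = 1: -6/1
a_2 = 1: -13/2
a_3 = 1: -19/3
a_4 = 2: -51/8
a_5 = 7: -376/59
a_6 = 4: -1555/244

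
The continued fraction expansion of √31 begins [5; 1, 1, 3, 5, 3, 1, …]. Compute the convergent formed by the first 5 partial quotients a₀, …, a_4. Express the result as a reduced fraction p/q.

a_0 = 5: 5/1
a_1 = 1: 6/1
a_2 = 1: 11/2
a_3 = 3: 39/7
a_4 = 5: 206/37

206/37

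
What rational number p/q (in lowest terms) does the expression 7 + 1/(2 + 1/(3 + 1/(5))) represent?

Start with 5.
3 + 1/(5/1) = 3 + 1/5 = 16/5
2 + 1/(16/5) = 2 + 5/16 = 37/16
7 + 1/(37/16) = 7 + 16/37 = 275/37

275/37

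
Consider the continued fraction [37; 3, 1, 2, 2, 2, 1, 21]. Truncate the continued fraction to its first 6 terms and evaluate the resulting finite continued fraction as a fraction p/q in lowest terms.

a_0 = 37: 37/1
a_1 = 3: 112/3
a_2 = 1: 149/4
a_3 = 2: 410/11
a_4 = 2: 969/26
a_5 = 2: 2348/63

2348/63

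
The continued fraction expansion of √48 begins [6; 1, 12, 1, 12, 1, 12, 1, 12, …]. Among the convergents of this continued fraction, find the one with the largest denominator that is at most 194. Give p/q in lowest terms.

List convergents until the denominator exceeds the bound:
a_0 = 6: 6/1  (≤ bound)
a_1 = 1: 7/1  (≤ bound)
a_2 = 12: 90/13  (≤ bound)
a_3 = 1: 97/14  (≤ bound)
a_4 = 12: 1254/181  (≤ bound)
a_5 = 1: 1351/195  (> 194, stop)

1254/181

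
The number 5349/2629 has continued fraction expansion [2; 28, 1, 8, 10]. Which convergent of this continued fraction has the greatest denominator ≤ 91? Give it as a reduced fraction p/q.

List convergents until the denominator exceeds the bound:
a_0 = 2: 2/1  (≤ bound)
a_1 = 28: 57/28  (≤ bound)
a_2 = 1: 59/29  (≤ bound)
a_3 = 8: 529/260  (> 91, stop)

59/29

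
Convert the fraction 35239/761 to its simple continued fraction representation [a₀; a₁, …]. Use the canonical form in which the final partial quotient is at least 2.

[46; 3, 3, 1, 3, 7, 2]

35239 ÷ 761 → quotient 46, remainder 233
761 ÷ 233 → quotient 3, remainder 62
233 ÷ 62 → quotient 3, remainder 47
62 ÷ 47 → quotient 1, remainder 15
47 ÷ 15 → quotient 3, remainder 2
15 ÷ 2 → quotient 7, remainder 1
2 ÷ 1 → quotient 2, remainder 0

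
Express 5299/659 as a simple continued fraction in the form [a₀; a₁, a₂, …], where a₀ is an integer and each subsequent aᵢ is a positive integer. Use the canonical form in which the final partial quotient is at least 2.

Run the Euclidean algorithm, recording each quotient:
⌊5299/659⌋ = 8, remainder 27
⌊659/27⌋ = 24, remainder 11
⌊27/11⌋ = 2, remainder 5
⌊11/5⌋ = 2, remainder 1
⌊5/1⌋ = 5, remainder 0

[8; 24, 2, 2, 5]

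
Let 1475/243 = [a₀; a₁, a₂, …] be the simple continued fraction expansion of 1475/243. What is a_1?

Apply division with remainder until the remainder is 0:
1475 = 6·243 + 17, so a_0 = 6
243 = 14·17 + 5, so a_1 = 14

14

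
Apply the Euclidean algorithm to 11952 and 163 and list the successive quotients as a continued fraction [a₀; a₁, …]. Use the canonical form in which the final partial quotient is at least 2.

[73; 3, 13, 4]

Apply division with remainder until the remainder is 0:
⌊11952/163⌋ = 73, remainder 53
⌊163/53⌋ = 3, remainder 4
⌊53/4⌋ = 13, remainder 1
⌊4/1⌋ = 4, remainder 0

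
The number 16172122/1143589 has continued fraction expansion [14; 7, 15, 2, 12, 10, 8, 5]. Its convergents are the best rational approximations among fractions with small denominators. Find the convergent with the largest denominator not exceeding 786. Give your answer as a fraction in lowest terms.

List convergents until the denominator exceeds the bound:
a_0 = 14: 14/1  (≤ bound)
a_1 = 7: 99/7  (≤ bound)
a_2 = 15: 1499/106  (≤ bound)
a_3 = 2: 3097/219  (≤ bound)
a_4 = 12: 38663/2734  (> 786, stop)

3097/219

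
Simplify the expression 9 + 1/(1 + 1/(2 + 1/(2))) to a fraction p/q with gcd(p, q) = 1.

68/7

Starting at the tail and folding back:
Start with 2.
2 + 1/(2/1) = 2 + 1/2 = 5/2
1 + 1/(5/2) = 1 + 2/5 = 7/5
9 + 1/(7/5) = 9 + 5/7 = 68/7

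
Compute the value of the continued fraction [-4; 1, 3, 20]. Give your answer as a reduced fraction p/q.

Use the convergent recurrence hₖ = aₖ·hₖ₋₁ + hₖ₋₂ (and likewise for the denominators kₖ):
a_0 = -4: -4/1
a_1 = 1: -3/1
a_2 = 3: -13/4
a_3 = 20: -263/81

-263/81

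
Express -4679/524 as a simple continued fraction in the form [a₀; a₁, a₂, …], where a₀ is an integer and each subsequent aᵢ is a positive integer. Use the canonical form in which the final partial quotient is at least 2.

-4679 = -9·524 + 37, so a_0 = -9
524 = 14·37 + 6, so a_1 = 14
37 = 6·6 + 1, so a_2 = 6
6 = 6·1 + 0, so a_3 = 6

[-9; 14, 6, 6]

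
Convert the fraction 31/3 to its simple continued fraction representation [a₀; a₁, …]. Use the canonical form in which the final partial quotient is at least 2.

31 = 10·3 + 1, so a_0 = 10
3 = 3·1 + 0, so a_1 = 3

[10; 3]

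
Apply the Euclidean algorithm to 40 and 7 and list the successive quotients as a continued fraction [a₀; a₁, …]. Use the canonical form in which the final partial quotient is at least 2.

Apply division with remainder until the remainder is 0:
40 ÷ 7 → quotient 5, remainder 5
7 ÷ 5 → quotient 1, remainder 2
5 ÷ 2 → quotient 2, remainder 1
2 ÷ 1 → quotient 2, remainder 0

[5; 1, 2, 2]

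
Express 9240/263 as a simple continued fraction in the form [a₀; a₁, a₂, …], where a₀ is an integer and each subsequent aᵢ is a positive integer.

9240 ÷ 263 → quotient 35, remainder 35
263 ÷ 35 → quotient 7, remainder 18
35 ÷ 18 → quotient 1, remainder 17
18 ÷ 17 → quotient 1, remainder 1
17 ÷ 1 → quotient 17, remainder 0

[35; 7, 1, 1, 17]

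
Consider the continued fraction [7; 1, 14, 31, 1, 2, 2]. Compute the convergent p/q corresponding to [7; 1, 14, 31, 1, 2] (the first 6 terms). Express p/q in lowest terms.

11329/1428

Start with 2.
1 + 1/(2/1) = 1 + 1/2 = 3/2
31 + 1/(3/2) = 31 + 2/3 = 95/3
14 + 1/(95/3) = 14 + 3/95 = 1333/95
1 + 1/(1333/95) = 1 + 95/1333 = 1428/1333
7 + 1/(1428/1333) = 7 + 1333/1428 = 11329/1428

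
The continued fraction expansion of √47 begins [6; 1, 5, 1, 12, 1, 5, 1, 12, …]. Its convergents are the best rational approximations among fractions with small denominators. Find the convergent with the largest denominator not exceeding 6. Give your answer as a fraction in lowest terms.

41/6

List convergents until the denominator exceeds the bound:
a_0 = 6: 6/1  (≤ bound)
a_1 = 1: 7/1  (≤ bound)
a_2 = 5: 41/6  (≤ bound)
a_3 = 1: 48/7  (> 6, stop)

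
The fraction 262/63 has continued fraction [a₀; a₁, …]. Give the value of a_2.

262 = 4·63 + 10, so a_0 = 4
63 = 6·10 + 3, so a_1 = 6
10 = 3·3 + 1, so a_2 = 3

3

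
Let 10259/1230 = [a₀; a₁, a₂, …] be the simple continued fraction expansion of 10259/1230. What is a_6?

10259 = 8·1230 + 419, so a_0 = 8
1230 = 2·419 + 392, so a_1 = 2
419 = 1·392 + 27, so a_2 = 1
392 = 14·27 + 14, so a_3 = 14
27 = 1·14 + 13, so a_4 = 1
14 = 1·13 + 1, so a_5 = 1
13 = 13·1 + 0, so a_6 = 13

13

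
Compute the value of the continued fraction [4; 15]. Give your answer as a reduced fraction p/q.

61/15

Start with 15.
4 + 1/(15/1) = 4 + 1/15 = 61/15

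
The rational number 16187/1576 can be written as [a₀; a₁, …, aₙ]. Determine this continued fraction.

[10; 3, 1, 2, 4, 3, 1, 7]

Repeatedly divide and take the remainder:
⌊16187/1576⌋ = 10, remainder 427
⌊1576/427⌋ = 3, remainder 295
⌊427/295⌋ = 1, remainder 132
⌊295/132⌋ = 2, remainder 31
⌊132/31⌋ = 4, remainder 8
⌊31/8⌋ = 3, remainder 7
⌊8/7⌋ = 1, remainder 1
⌊7/1⌋ = 7, remainder 0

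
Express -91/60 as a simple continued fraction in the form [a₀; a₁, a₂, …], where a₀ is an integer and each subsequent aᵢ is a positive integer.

[-2; 2, 14, 2]

Apply division with remainder until the remainder is 0:
-91 ÷ 60 → quotient -2, remainder 29
60 ÷ 29 → quotient 2, remainder 2
29 ÷ 2 → quotient 14, remainder 1
2 ÷ 1 → quotient 2, remainder 0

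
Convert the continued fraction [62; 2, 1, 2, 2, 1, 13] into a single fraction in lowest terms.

a_0 = 62: 62/1
a_1 = 2: 125/2
a_2 = 1: 187/3
a_3 = 2: 499/8
a_4 = 2: 1185/19
a_5 = 1: 1684/27
a_6 = 13: 23077/370

23077/370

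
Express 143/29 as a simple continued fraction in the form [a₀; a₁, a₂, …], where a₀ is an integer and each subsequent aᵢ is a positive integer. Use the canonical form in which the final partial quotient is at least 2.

143 ÷ 29 → quotient 4, remainder 27
29 ÷ 27 → quotient 1, remainder 2
27 ÷ 2 → quotient 13, remainder 1
2 ÷ 1 → quotient 2, remainder 0

[4; 1, 13, 2]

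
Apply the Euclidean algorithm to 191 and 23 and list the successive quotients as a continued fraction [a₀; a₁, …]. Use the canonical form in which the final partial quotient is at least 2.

Apply division with remainder until the remainder is 0:
⌊191/23⌋ = 8, remainder 7
⌊23/7⌋ = 3, remainder 2
⌊7/2⌋ = 3, remainder 1
⌊2/1⌋ = 2, remainder 0

[8; 3, 3, 2]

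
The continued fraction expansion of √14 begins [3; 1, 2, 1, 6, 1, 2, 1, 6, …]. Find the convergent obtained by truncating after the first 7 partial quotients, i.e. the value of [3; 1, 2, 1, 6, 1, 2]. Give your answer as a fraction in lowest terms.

Build up convergents one term at a time:
a_0 = 3: 3/1
a_1 = 1: 4/1
a_2 = 2: 11/3
a_3 = 1: 15/4
a_4 = 6: 101/27
a_5 = 1: 116/31
a_6 = 2: 333/89

333/89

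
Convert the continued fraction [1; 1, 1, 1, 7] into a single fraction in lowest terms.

Start with 7.
1 + 1/(7/1) = 1 + 1/7 = 8/7
1 + 1/(8/7) = 1 + 7/8 = 15/8
1 + 1/(15/8) = 1 + 8/15 = 23/15
1 + 1/(23/15) = 1 + 15/23 = 38/23

38/23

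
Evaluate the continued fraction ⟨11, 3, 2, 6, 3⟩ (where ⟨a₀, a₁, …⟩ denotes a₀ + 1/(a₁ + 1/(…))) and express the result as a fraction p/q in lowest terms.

1603/142

Build up convergents one term at a time:
a_0 = 11: 11/1
a_1 = 3: 34/3
a_2 = 2: 79/7
a_3 = 6: 508/45
a_4 = 3: 1603/142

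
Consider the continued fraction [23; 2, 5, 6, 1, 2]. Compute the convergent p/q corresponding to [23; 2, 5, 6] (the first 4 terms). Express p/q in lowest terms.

1595/68

Use the convergent recurrence hₖ = aₖ·hₖ₋₁ + hₖ₋₂ (and likewise for the denominators kₖ):
a_0 = 23: 23/1
a_1 = 2: 47/2
a_2 = 5: 258/11
a_3 = 6: 1595/68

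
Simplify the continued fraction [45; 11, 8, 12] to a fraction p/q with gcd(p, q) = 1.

a_0 = 45: 45/1
a_1 = 11: 496/11
a_2 = 8: 4013/89
a_3 = 12: 48652/1079

48652/1079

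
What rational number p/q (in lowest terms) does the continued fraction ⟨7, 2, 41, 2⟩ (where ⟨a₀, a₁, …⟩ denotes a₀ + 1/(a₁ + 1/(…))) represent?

Work from the innermost term outward:
Start with 2.
41 + 1/(2/1) = 41 + 1/2 = 83/2
2 + 1/(83/2) = 2 + 2/83 = 168/83
7 + 1/(168/83) = 7 + 83/168 = 1259/168

1259/168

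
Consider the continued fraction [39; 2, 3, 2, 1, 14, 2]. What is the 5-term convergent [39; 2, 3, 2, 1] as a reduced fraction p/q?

907/23

a_0 = 39: 39/1
a_1 = 2: 79/2
a_2 = 3: 276/7
a_3 = 2: 631/16
a_4 = 1: 907/23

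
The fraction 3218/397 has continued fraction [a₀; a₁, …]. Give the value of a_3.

4

3218 = 8·397 + 42, so a_0 = 8
397 = 9·42 + 19, so a_1 = 9
42 = 2·19 + 4, so a_2 = 2
19 = 4·4 + 3, so a_3 = 4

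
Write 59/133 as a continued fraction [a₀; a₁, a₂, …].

⌊59/133⌋ = 0, remainder 59
⌊133/59⌋ = 2, remainder 15
⌊59/15⌋ = 3, remainder 14
⌊15/14⌋ = 1, remainder 1
⌊14/1⌋ = 14, remainder 0

[0; 2, 3, 1, 14]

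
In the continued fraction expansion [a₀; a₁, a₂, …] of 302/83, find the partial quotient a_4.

3

⌊302/83⌋ = 3, remainder 53
⌊83/53⌋ = 1, remainder 30
⌊53/30⌋ = 1, remainder 23
⌊30/23⌋ = 1, remainder 7
⌊23/7⌋ = 3, remainder 2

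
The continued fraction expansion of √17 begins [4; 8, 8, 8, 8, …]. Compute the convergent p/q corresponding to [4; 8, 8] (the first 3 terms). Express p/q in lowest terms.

268/65

a_0 = 4: 4/1
a_1 = 8: 33/8
a_2 = 8: 268/65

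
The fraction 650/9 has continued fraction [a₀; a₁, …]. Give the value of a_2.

⌊650/9⌋ = 72, remainder 2
⌊9/2⌋ = 4, remainder 1
⌊2/1⌋ = 2, remainder 0

2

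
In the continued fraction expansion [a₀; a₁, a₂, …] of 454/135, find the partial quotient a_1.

2

454 = 3·135 + 49, so a_0 = 3
135 = 2·49 + 37, so a_1 = 2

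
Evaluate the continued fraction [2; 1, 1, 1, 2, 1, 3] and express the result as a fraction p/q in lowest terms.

a_0 = 2: 2/1
a_1 = 1: 3/1
a_2 = 1: 5/2
a_3 = 1: 8/3
a_4 = 2: 21/8
a_5 = 1: 29/11
a_6 = 3: 108/41

108/41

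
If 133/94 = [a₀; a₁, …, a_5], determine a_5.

⌊133/94⌋ = 1, remainder 39
⌊94/39⌋ = 2, remainder 16
⌊39/16⌋ = 2, remainder 7
⌊16/7⌋ = 2, remainder 2
⌊7/2⌋ = 3, remainder 1
⌊2/1⌋ = 2, remainder 0

2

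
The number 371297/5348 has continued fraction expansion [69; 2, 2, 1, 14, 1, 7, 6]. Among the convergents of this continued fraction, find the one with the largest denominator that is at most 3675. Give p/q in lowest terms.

a_0 = 69: 69/1  (≤ bound)
a_1 = 2: 139/2  (≤ bound)
a_2 = 2: 347/5  (≤ bound)
a_3 = 1: 486/7  (≤ bound)
a_4 = 14: 7151/103  (≤ bound)
a_5 = 1: 7637/110  (≤ bound)
a_6 = 7: 60610/873  (≤ bound)
a_7 = 6: 371297/5348  (> 3675, stop)

60610/873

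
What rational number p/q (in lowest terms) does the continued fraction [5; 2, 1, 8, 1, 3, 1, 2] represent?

Build up convergents one term at a time:
a_0 = 5: 5/1
a_1 = 2: 11/2
a_2 = 1: 16/3
a_3 = 8: 139/26
a_4 = 1: 155/29
a_5 = 3: 604/113
a_6 = 1: 759/142
a_7 = 2: 2122/397

2122/397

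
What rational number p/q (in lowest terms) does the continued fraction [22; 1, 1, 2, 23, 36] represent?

95297/4217

a_0 = 22: 22/1
a_1 = 1: 23/1
a_2 = 1: 45/2
a_3 = 2: 113/5
a_4 = 23: 2644/117
a_5 = 36: 95297/4217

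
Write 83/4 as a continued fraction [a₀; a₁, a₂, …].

[20; 1, 3]

83 = 20·4 + 3, so a_0 = 20
4 = 1·3 + 1, so a_1 = 1
3 = 3·1 + 0, so a_2 = 3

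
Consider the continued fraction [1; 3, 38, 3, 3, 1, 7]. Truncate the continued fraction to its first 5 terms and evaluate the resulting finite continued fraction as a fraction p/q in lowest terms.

1542/1159

Build up convergents one term at a time:
a_0 = 1: 1/1
a_1 = 3: 4/3
a_2 = 38: 153/115
a_3 = 3: 463/348
a_4 = 3: 1542/1159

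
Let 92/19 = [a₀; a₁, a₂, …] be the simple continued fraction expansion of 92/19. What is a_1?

1

Run the Euclidean algorithm, recording each quotient:
92 ÷ 19 → quotient 4, remainder 16
19 ÷ 16 → quotient 1, remainder 3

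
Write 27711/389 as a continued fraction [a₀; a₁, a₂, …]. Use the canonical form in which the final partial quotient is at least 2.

Apply division with remainder until the remainder is 0:
⌊27711/389⌋ = 71, remainder 92
⌊389/92⌋ = 4, remainder 21
⌊92/21⌋ = 4, remainder 8
⌊21/8⌋ = 2, remainder 5
⌊8/5⌋ = 1, remainder 3
⌊5/3⌋ = 1, remainder 2
⌊3/2⌋ = 1, remainder 1
⌊2/1⌋ = 2, remainder 0

[71; 4, 4, 2, 1, 1, 1, 2]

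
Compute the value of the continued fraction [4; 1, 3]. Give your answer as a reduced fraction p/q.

Start with 3.
1 + 1/(3/1) = 1 + 1/3 = 4/3
4 + 1/(4/3) = 4 + 3/4 = 19/4

19/4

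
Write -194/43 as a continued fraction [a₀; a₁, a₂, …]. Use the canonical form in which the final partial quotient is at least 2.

[-5; 2, 21]

Run the Euclidean algorithm, recording each quotient:
-194 ÷ 43 → quotient -5, remainder 21
43 ÷ 21 → quotient 2, remainder 1
21 ÷ 1 → quotient 21, remainder 0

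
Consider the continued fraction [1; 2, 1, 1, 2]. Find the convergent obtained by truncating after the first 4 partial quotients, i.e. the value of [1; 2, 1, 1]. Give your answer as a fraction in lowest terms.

7/5

Start with 1.
1 + 1/(1/1) = 1 + 1/1 = 2/1
2 + 1/(2/1) = 2 + 1/2 = 5/2
1 + 1/(5/2) = 1 + 2/5 = 7/5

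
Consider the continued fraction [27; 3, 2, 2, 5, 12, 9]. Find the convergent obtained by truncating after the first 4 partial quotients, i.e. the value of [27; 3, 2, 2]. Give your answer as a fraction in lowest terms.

Compute successive convergents:
a_0 = 27: 27/1
a_1 = 3: 82/3
a_2 = 2: 191/7
a_3 = 2: 464/17

464/17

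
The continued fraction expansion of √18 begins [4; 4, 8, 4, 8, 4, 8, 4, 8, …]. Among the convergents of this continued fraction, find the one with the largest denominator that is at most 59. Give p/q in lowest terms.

a_0 = 4: 4/1  (≤ bound)
a_1 = 4: 17/4  (≤ bound)
a_2 = 8: 140/33  (≤ bound)
a_3 = 4: 577/136  (> 59, stop)

140/33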